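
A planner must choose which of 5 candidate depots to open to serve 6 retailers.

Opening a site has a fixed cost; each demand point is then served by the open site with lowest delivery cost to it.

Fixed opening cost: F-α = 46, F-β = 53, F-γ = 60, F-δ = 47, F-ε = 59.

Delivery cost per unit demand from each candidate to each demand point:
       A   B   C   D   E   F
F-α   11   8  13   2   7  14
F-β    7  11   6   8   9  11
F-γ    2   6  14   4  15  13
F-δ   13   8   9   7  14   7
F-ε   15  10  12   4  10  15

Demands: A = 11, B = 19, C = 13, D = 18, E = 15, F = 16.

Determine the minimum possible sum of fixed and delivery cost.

659

Open {F-α, F-γ, F-δ}: assign each demand point to its cheapest open site.
  A→F-γ 11×2=22, B→F-γ 19×6=114, C→F-δ 13×9=117, D→F-α 18×2=36, E→F-α 15×7=105, F→F-δ 16×7=112
  delivery cost 506, fixed 153 → total 659.
Compare {F-α, F-β, F-γ, F-δ}: delivery cost 467 + fixed 206 = 673.
Compare {F-α, F-β, F-γ}: delivery cost 531 + fixed 159 = 690.
Compare {F-β, F-γ, F-δ}: delivery cost 533 + fixed 160 = 693.
All other subsets cost ≥ 673. Minimum total cost: 659.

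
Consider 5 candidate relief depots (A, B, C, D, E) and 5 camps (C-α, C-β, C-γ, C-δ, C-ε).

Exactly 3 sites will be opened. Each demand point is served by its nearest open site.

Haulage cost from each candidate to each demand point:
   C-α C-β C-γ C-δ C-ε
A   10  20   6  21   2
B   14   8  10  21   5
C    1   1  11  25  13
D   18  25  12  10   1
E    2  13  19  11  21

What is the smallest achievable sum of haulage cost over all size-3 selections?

19

Open {A, C, D}.
  C-α→C 1, C-β→C 1, C-γ→A 6, C-δ→D 10, C-ε→D 1  ⇒ total 19.
Compare {A, C, E}: total 21.
Compare {B, C, D}: total 23.
No size-3 selection does better; minimum is 19.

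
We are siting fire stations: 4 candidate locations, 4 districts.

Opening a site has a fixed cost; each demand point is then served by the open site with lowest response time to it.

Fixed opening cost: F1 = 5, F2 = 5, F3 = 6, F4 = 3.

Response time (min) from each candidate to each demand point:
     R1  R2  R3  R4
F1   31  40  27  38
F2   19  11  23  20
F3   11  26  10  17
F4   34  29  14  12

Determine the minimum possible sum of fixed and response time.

58

Open {F2, F3, F4}: assign each demand point to its cheapest open site.
  R1→F3 11, R2→F2 11, R3→F3 10, R4→F4 12
  response time 44, fixed 14 → total 58.
Compare {F2, F3}: response time 49 + fixed 11 = 60.
Compare {F1, F2, F3, F4}: response time 44 + fixed 19 = 63.
Compare {F2, F4}: response time 56 + fixed 8 = 64.
All other subsets cost ≥ 60. Minimum total cost: 58.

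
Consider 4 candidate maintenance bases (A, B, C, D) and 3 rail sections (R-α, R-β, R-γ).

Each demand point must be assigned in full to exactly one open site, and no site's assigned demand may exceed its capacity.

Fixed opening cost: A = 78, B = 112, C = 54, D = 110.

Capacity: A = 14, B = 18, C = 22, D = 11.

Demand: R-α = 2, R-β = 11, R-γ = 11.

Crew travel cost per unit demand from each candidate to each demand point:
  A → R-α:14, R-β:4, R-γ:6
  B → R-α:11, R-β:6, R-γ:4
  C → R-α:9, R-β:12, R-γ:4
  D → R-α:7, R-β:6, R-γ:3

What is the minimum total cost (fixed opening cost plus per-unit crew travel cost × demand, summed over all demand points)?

Open {A, C}; cheapest assignment that respects the capacities:
  A (cap 14, load 11): R-β — cost 11×4 = 44
  C (cap 22, load 13): R-α, R-γ — cost 2×9 + 11×4 = 62
  Shipping 106, fixed 132 → total 238.
  Any other capacity-feasible assignment to {A, C} ships for at least 106.
Compare {C, D}: its best feasible assignment gives total 292.
Compare {A, D}: its best feasible assignment gives total 293.
Every other set of open sites that can feasibly serve all demand totals ≥ 292 even under its best assignment. Minimum: 238.

238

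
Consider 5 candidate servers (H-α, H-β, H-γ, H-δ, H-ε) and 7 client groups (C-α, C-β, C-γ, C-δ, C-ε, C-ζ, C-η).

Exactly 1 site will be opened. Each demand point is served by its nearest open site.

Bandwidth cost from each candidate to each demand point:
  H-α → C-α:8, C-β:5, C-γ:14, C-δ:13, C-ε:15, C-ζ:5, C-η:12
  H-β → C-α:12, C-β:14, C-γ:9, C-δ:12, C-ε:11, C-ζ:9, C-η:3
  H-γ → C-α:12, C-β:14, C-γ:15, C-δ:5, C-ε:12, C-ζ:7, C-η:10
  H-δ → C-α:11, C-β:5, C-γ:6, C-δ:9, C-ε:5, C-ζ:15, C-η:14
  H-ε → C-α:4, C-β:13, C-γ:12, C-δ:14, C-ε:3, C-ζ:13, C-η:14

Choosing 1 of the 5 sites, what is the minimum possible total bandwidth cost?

65

Open {H-δ}.
  C-α→H-δ 11, C-β→H-δ 5, C-γ→H-δ 6, C-δ→H-δ 9, C-ε→H-δ 5, C-ζ→H-δ 15, C-η→H-δ 14  ⇒ total 65.
Compare {H-β}: total 70.
Compare {H-α}: total 72.
No size-1 selection does better; minimum is 65.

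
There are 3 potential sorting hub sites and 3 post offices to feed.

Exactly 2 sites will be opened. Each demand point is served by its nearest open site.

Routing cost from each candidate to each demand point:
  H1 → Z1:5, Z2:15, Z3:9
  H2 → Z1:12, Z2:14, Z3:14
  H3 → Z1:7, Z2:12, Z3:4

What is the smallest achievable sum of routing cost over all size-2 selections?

Open {H1, H3}.
  Z1→H1 5, Z2→H3 12, Z3→H3 4  ⇒ total 21.
Compare {H2, H3}: total 23.
Compare {H1, H2}: total 28.

21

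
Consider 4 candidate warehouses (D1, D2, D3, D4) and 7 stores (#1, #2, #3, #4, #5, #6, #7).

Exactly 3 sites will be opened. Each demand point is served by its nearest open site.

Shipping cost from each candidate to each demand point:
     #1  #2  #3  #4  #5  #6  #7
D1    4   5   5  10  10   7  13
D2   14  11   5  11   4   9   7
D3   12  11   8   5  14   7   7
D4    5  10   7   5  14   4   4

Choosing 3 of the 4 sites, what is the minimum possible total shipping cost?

Open {D1, D2, D4}.
  #1→D1 4, #2→D1 5, #3→D1 5, #4→D4 5, #5→D2 4, #6→D4 4, #7→D4 4  ⇒ total 31.
Compare {D1, D2, D3}: total 37.
Compare {D1, D3, D4}: total 37.
No size-3 selection does better; minimum is 31.

31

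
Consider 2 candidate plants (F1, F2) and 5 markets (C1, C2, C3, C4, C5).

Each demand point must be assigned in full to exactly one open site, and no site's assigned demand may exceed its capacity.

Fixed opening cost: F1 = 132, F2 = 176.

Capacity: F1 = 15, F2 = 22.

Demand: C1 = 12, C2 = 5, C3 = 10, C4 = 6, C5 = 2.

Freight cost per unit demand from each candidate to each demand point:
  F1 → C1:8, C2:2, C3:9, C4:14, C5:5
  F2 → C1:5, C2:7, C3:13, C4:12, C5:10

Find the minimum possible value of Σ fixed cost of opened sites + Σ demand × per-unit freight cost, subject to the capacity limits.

560

Open {F1, F2}; cheapest assignment that respects the capacities:
  F1 (cap 15, load 15): C2, C3 — cost 5×2 + 10×9 = 100
  F2 (cap 22, load 20): C1, C4, C5 — cost 12×5 + 6×12 + 2×10 = 152
  Shipping 252, fixed 308 → total 560.
  Any other capacity-feasible assignment to {F1, F2} ships for at least 252.
Total demand is 35 and no other set of sites has combined capacity ≥ 35, so {F1, F2} is the only feasible choice of open sites. Minimum: 560.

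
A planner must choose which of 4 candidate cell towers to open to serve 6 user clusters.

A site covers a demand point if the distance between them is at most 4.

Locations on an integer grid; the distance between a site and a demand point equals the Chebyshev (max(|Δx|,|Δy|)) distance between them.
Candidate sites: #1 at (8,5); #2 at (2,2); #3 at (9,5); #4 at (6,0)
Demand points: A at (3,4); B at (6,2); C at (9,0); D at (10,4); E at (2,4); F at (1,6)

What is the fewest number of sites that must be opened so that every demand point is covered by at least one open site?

2

Coverage sets (demand points within 4 of each site):
  #1: {B, D}
  #2: {A, B, E, F}
  #3: {B, D}
  #4: {A, B, C, D, E}
No single site covers all 6 demand points.
But {#2, #4} covers everything, so the minimum is 2.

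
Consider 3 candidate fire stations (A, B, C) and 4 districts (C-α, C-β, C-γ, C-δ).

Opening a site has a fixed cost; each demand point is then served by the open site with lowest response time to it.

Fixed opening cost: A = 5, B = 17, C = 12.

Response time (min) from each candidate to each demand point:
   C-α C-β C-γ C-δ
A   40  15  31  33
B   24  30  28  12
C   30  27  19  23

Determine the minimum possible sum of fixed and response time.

Open {A, B}: assign each demand point to its cheapest open site.
  C-α→B 24, C-β→A 15, C-γ→B 28, C-δ→B 12
  response time 79, fixed 22 → total 101.
Compare {A, C}: response time 87 + fixed 17 = 104.
Compare {A, B, C}: response time 70 + fixed 34 = 104.
Compare {B}: response time 94 + fixed 17 = 111.
All other subsets cost ≥ 104. Minimum total cost: 101.

101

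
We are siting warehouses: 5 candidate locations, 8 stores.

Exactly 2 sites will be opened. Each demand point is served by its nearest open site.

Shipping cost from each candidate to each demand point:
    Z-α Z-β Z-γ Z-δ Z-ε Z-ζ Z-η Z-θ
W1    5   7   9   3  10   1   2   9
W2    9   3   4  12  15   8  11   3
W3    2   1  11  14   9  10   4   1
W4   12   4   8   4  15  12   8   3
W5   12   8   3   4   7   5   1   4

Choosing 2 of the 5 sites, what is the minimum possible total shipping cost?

24

Open {W3, W5}.
  Z-α→W3 2, Z-β→W3 1, Z-γ→W5 3, Z-δ→W5 4, Z-ε→W5 7, Z-ζ→W5 5, Z-η→W5 1, Z-θ→W3 1  ⇒ total 24.
Compare {W1, W3}: total 28.
Compare {W1, W2}: total 31.
No size-2 selection does better; minimum is 24.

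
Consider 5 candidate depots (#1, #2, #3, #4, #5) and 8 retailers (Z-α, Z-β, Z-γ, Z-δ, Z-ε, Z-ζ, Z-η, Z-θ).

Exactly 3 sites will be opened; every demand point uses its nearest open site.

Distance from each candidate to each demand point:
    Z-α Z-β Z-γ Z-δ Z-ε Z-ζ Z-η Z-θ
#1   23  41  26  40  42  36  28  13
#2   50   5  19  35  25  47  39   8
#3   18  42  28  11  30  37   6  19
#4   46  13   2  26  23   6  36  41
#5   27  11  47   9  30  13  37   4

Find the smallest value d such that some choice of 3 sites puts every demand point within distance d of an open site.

23

Open {#1, #3, #4}.
  Farthest demand point is Z-ε at distance 23 (to #4); all others are ≤ 23.
With {#2, #3, #4} the worst case is 23.
With {#3, #4, #5} the worst case is 23.
No size-3 selection achieves below 23.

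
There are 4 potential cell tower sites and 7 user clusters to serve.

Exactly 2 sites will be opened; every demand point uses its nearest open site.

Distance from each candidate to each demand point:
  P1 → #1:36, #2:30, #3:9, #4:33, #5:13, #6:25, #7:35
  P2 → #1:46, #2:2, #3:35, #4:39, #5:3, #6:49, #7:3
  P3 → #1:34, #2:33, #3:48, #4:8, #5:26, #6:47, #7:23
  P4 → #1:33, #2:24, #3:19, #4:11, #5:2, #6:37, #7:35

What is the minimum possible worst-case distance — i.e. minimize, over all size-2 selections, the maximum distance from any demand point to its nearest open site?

34

Open {P1, P3}.
  Farthest demand point is #1 at distance 34 (to P3); all others are ≤ 34.
With {P1, P4} the worst case is 35.
With {P1, P2} the worst case is 36.
No size-2 selection achieves below 34.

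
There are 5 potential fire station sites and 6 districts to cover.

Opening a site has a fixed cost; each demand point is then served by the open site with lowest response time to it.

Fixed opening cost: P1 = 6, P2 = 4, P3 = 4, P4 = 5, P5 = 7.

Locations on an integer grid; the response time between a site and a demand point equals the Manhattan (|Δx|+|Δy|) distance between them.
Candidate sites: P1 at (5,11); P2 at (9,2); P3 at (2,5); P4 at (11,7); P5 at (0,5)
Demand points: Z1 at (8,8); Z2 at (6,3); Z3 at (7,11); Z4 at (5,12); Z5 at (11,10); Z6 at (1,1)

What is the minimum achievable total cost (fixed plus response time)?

Open {P1, P3, P4}: assign each demand point to its cheapest open site.
  Z1→P4 4, Z2→P3 6, Z3→P1 2, Z4→P1 1, Z5→P4 3, Z6→P3 5
  response time 21, fixed 15 → total 36.
Compare {P1, P3}: response time 27 + fixed 10 = 37.
Compare {P1, P2, P4}: response time 23 + fixed 15 = 38.
Compare {P1, P2, P3, P4}: response time 19 + fixed 19 = 38.
All other subsets cost ≥ 37. Minimum total cost: 36.

36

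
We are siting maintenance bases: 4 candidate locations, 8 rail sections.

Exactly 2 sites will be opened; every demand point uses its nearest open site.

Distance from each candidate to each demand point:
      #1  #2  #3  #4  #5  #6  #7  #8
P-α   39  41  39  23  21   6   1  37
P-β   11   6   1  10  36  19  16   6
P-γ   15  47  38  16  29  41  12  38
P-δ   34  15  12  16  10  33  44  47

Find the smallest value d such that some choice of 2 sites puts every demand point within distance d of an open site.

Open {P-β, P-δ}.
  Farthest demand point is #6 at distance 19 (to P-β); all others are ≤ 19.
With {P-α, P-β} the worst case is 21.
With {P-β, P-γ} the worst case is 29.
No size-2 selection achieves below 19.

19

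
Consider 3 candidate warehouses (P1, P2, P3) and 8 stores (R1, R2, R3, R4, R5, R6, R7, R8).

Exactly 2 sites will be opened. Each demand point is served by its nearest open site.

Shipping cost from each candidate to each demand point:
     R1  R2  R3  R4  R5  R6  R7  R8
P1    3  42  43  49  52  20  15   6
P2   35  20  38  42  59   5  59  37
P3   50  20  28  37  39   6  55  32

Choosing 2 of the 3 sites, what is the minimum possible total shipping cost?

Open {P1, P3}.
  R1→P1 3, R2→P3 20, R3→P3 28, R4→P3 37, R5→P3 39, R6→P3 6, R7→P1 15, R8→P1 6  ⇒ total 154.
Compare {P1, P2}: total 181.
Compare {P2, P3}: total 251.

154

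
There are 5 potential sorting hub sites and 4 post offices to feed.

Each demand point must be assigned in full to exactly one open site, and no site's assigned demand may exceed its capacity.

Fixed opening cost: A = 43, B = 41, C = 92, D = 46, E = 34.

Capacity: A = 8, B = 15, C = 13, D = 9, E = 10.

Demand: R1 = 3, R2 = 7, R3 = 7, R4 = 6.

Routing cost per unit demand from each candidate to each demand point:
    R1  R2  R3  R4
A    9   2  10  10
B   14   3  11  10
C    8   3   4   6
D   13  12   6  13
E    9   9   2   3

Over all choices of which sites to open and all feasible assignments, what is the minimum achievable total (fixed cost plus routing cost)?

Open {B, E}; cheapest assignment that respects the capacities:
  B (cap 15, load 13): R2, R4 — cost 7×3 + 6×10 = 81
  E (cap 10, load 10): R1, R3 — cost 3×9 + 7×2 = 41
  Shipping 122, fixed 75 → total 197.
  Any other capacity-feasible assignment to {B, E} ships for at least 122.
Compare {C, E}: its best feasible assignment gives total 224.
Compare {A, D, E}: its best feasible assignment gives total 224.
Every other set of open sites that can feasibly serve all demand totals ≥ 224 even under its best assignment. Minimum: 197.

197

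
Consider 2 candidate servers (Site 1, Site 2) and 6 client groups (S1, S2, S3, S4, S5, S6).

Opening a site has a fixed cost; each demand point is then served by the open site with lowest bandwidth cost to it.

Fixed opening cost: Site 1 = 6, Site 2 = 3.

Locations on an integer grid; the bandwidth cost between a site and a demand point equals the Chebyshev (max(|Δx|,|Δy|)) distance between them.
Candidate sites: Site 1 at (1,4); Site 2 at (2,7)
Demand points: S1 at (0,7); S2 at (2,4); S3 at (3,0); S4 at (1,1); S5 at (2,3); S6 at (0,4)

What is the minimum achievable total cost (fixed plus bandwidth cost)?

Open {Site 1}: assign each demand point to its cheapest open site.
  S1→Site 1 3, S2→Site 1 1, S3→Site 1 4, S4→Site 1 3, S5→Site 1 1, S6→Site 1 1
  bandwidth cost 13, fixed 6 → total 19.
Compare {Site 1, Site 2}: bandwidth cost 12 + fixed 9 = 21.
Compare {Site 2}: bandwidth cost 25 + fixed 3 = 28.

19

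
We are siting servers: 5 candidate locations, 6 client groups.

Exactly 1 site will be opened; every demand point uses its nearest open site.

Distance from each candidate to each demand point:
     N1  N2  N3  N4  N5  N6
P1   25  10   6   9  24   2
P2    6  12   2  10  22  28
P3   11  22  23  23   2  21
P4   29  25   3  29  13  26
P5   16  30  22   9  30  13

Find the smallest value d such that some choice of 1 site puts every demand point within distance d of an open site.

23

Open {P3}.
  Farthest demand point is N3 at distance 23 (to P3); all others are ≤ 23.
With {P1} the worst case is 25.
With {P2} the worst case is 28.
No size-1 selection achieves below 23.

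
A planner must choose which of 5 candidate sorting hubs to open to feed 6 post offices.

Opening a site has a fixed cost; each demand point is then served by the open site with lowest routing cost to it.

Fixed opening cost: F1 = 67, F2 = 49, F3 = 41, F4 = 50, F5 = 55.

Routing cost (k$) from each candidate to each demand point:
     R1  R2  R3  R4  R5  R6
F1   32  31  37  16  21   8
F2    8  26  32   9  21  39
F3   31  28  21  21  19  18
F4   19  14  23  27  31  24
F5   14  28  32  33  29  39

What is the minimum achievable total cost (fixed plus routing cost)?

179

Open {F3}: assign each demand point to its cheapest open site.
  R1→F3 31, R2→F3 28, R3→F3 21, R4→F3 21, R5→F3 19, R6→F3 18
  routing cost 138, fixed 41 → total 179.
Compare {F2}: routing cost 135 + fixed 49 = 184.
Compare {F4}: routing cost 138 + fixed 50 = 188.
Compare {F2, F3}: routing cost 101 + fixed 90 = 191.
All other subsets cost ≥ 184. Minimum total cost: 179.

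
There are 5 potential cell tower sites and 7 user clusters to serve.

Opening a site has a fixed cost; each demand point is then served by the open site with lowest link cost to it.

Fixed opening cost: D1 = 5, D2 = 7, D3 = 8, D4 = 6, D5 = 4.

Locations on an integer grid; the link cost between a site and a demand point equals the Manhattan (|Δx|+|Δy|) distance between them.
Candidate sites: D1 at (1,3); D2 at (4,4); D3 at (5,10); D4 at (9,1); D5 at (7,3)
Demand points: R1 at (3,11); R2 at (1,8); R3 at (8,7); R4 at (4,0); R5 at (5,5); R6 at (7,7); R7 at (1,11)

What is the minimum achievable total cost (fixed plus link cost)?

45

Open {D3, D5}: assign each demand point to its cheapest open site.
  R1→D3 3, R2→D3 6, R3→D5 5, R4→D5 6, R5→D5 4, R6→D5 4, R7→D3 5
  link cost 33, fixed 12 → total 45.
Compare {D2, D3}: link cost 31 + fixed 15 = 46.
Compare {D1, D3}: link cost 35 + fixed 13 = 48.
Compare {D2, D3, D5}: link cost 29 + fixed 19 = 48.
All other subsets cost ≥ 46. Minimum total cost: 45.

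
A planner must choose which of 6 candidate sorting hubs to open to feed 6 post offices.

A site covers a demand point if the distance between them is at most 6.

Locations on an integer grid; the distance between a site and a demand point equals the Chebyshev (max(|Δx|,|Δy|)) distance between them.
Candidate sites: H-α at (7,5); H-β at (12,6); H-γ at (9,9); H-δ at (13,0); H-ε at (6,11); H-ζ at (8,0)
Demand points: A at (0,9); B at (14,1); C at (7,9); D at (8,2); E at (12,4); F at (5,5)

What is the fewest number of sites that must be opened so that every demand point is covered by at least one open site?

Coverage sets (demand points within 6 of each site):
  H-α: {C, D, E, F}
  H-β: {B, C, D, E}
  H-γ: {C, E, F}
  H-δ: {B, D, E}
  H-ε: {A, C, F}
  H-ζ: {B, D, E, F}
No single site covers all 6 demand points.
But {H-β, H-ε} covers everything, so the minimum is 2.

2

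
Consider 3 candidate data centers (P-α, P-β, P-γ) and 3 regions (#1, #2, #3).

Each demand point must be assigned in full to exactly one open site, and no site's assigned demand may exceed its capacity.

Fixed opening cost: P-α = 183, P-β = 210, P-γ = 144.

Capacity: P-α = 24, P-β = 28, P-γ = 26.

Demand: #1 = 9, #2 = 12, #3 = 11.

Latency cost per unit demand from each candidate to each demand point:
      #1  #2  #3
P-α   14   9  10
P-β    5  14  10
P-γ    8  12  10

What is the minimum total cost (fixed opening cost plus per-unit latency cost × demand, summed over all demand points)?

Open {P-α, P-γ}; cheapest assignment that respects the capacities:
  P-α (cap 24, load 23): #2, #3 — cost 12×9 + 11×10 = 218
  P-γ (cap 26, load 9): #1 — cost 9×8 = 72
  Shipping 290, fixed 327 → total 617.
  Any other capacity-feasible assignment to {P-α, P-γ} ships for at least 290.
Compare {P-β, P-γ}: its best feasible assignment gives total 653.
Compare {P-α, P-β}: its best feasible assignment gives total 656.
Every other set of open sites that can feasibly serve all demand totals ≥ 653 even under its best assignment. Minimum: 617.

617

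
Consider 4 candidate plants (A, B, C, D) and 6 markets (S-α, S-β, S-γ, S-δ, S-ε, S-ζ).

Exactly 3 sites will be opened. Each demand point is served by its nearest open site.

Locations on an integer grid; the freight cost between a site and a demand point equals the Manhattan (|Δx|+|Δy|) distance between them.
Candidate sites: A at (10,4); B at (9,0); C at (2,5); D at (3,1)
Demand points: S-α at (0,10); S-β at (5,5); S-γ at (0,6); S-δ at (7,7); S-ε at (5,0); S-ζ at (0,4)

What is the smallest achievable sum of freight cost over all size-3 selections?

25

Open {A, C, D}.
  S-α→C 7, S-β→C 3, S-γ→C 3, S-δ→A 6, S-ε→D 3, S-ζ→C 3  ⇒ total 25.
Compare {A, B, C}: total 26.
Compare {B, C, D}: total 26.
No size-3 selection does better; minimum is 25.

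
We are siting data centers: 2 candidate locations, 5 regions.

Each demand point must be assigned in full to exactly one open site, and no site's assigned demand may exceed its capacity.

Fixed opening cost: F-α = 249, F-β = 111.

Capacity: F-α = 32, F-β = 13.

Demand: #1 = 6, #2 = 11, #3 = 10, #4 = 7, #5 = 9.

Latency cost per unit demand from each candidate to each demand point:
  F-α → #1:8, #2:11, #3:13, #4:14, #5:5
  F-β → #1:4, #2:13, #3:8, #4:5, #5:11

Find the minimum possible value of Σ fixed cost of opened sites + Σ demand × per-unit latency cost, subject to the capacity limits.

Open {F-α, F-β}; cheapest assignment that respects the capacities:
  F-α (cap 32, load 30): #2, #3, #5 — cost 11×11 + 10×13 + 9×5 = 296
  F-β (cap 13, load 13): #1, #4 — cost 6×4 + 7×5 = 59
  Shipping 355, fixed 360 → total 715.
  Any other capacity-feasible assignment to {F-α, F-β} ships for at least 355.
Total demand is 43 and no other set of sites has combined capacity ≥ 43, so {F-α, F-β} is the only feasible choice of open sites. Minimum: 715.

715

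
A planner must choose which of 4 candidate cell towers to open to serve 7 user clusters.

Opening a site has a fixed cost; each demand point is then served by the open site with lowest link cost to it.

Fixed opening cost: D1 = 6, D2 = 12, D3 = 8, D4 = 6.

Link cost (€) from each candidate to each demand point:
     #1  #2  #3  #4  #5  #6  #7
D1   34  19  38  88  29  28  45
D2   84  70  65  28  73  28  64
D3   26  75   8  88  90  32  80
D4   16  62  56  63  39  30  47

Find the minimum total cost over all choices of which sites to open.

205

Open {D1, D2, D3, D4}: assign each demand point to its cheapest open site.
  #1→D4 16, #2→D1 19, #3→D3 8, #4→D2 28, #5→D1 29, #6→D1 28, #7→D1 45
  link cost 173, fixed 32 → total 205.
Compare {D1, D2, D3}: link cost 183 + fixed 26 = 209.
Compare {D1, D2, D4}: link cost 203 + fixed 24 = 227.
Compare {D1, D3, D4}: link cost 208 + fixed 20 = 228.
All other subsets cost ≥ 209. Minimum total cost: 205.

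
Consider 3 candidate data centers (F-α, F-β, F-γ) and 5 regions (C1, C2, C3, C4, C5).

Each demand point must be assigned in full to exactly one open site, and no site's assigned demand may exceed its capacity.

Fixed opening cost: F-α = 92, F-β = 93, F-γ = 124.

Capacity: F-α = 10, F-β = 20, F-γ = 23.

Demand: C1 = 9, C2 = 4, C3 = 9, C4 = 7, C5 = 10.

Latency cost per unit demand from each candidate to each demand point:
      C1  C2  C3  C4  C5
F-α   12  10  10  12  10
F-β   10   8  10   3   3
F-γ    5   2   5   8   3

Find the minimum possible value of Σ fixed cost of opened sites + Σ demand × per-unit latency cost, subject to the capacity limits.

366

Open {F-β, F-γ}; cheapest assignment that respects the capacities:
  F-β (cap 20, load 17): C4, C5 — cost 7×3 + 10×3 = 51
  F-γ (cap 23, load 22): C1, C2, C3 — cost 9×5 + 4×2 + 9×5 = 98
  Shipping 149, fixed 217 → total 366.
  Any other capacity-feasible assignment to {F-β, F-γ} ships for at least 149.
Compare {F-α, F-β, F-γ}: its best feasible assignment gives total 458.
Every other set of open sites that can feasibly serve all demand totals ≥ 458 even under its best assignment. Minimum: 366.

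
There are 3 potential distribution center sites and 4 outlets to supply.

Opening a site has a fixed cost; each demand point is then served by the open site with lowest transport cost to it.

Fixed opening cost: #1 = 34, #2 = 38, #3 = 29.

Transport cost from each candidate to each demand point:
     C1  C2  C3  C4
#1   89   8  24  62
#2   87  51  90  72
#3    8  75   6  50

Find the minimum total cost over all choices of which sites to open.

Open {#1, #3}: assign each demand point to its cheapest open site.
  C1→#3 8, C2→#1 8, C3→#3 6, C4→#3 50
  transport cost 72, fixed 63 → total 135.
Compare {#3}: transport cost 139 + fixed 29 = 168.
Compare {#1, #2, #3}: transport cost 72 + fixed 101 = 173.
Compare {#2, #3}: transport cost 115 + fixed 67 = 182.
All other subsets cost ≥ 168. Minimum total cost: 135.

135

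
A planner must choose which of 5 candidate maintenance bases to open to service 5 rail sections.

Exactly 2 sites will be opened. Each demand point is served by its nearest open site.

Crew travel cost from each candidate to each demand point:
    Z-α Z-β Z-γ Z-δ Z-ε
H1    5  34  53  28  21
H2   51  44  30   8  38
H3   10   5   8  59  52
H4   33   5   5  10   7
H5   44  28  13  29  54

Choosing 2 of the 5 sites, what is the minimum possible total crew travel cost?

32

Open {H1, H4}.
  Z-α→H1 5, Z-β→H4 5, Z-γ→H4 5, Z-δ→H4 10, Z-ε→H4 7  ⇒ total 32.
Compare {H3, H4}: total 37.
Compare {H2, H4}: total 58.
No size-2 selection does better; minimum is 32.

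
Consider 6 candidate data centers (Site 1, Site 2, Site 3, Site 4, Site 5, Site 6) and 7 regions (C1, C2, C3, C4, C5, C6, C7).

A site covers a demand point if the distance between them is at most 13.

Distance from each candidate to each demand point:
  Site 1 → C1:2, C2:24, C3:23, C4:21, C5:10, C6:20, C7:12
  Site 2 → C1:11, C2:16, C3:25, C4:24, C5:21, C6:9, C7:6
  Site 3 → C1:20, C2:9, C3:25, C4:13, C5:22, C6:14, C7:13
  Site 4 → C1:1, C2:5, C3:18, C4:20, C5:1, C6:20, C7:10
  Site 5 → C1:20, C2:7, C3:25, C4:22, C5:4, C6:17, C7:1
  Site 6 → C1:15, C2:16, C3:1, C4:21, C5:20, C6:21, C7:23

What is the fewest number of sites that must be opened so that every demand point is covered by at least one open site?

4

Coverage sets (demand points within 13 of each site):
  Site 1: {C1, C5, C7}
  Site 2: {C1, C6, C7}
  Site 3: {C2, C4, C7}
  Site 4: {C1, C2, C5, C7}
  Site 5: {C2, C5, C7}
  Site 6: {C3}
No 3 sites suffice: every size-3 union leaves at least one demand point uncovered.
But {Site 1, Site 2, Site 3, Site 6} covers everything, so the minimum is 4.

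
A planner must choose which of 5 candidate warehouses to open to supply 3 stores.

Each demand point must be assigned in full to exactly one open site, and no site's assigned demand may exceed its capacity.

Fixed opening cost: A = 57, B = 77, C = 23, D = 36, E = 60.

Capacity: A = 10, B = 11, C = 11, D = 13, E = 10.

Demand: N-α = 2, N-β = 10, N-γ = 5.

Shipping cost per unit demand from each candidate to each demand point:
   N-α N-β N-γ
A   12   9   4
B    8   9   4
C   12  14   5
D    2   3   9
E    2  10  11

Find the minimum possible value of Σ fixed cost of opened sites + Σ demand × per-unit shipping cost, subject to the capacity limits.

118

Open {C, D}; cheapest assignment that respects the capacities:
  C (cap 11, load 5): N-γ — cost 5×5 = 25
  D (cap 13, load 12): N-α, N-β — cost 2×2 + 10×3 = 34
  Shipping 59, fixed 59 → total 118.
  Any other capacity-feasible assignment to {C, D} ships for at least 59.
Compare {A, D}: its best feasible assignment gives total 147.
Compare {B, D}: its best feasible assignment gives total 167.
Every other set of open sites that can feasibly serve all demand totals ≥ 147 even under its best assignment. Minimum: 118.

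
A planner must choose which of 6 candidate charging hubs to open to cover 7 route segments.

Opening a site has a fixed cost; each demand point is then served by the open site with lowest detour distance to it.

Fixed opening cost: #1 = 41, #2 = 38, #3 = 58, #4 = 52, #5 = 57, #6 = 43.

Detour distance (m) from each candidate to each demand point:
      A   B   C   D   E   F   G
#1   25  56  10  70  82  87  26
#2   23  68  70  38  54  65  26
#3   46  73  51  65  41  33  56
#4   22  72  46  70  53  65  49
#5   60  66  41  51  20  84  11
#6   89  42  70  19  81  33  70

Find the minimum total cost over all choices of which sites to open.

Open {#1, #5, #6}: assign each demand point to its cheapest open site.
  A→#1 25, B→#6 42, C→#1 10, D→#6 19, E→#5 20, F→#6 33, G→#5 11
  detour distance 160, fixed 141 → total 301.
Compare {#1, #6}: detour distance 236 + fixed 84 = 320.
Compare {#5, #6}: detour distance 226 + fixed 100 = 326.
Compare {#2, #5, #6}: detour distance 189 + fixed 138 = 327.
All other subsets cost ≥ 320. Minimum total cost: 301.

301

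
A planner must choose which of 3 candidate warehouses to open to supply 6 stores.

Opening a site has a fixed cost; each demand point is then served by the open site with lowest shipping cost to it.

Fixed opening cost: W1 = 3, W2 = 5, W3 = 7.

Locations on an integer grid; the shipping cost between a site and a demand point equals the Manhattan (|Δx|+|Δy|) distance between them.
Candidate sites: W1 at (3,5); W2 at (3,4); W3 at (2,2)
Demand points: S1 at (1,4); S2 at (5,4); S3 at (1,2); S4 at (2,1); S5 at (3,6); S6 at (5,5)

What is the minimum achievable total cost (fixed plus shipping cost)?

Open {W1, W3}: assign each demand point to its cheapest open site.
  S1→W1 3, S2→W1 3, S3→W3 1, S4→W3 1, S5→W1 1, S6→W1 2
  shipping cost 11, fixed 10 → total 21.
Compare {W1}: shipping cost 19 + fixed 3 = 22.
Compare {W2}: shipping cost 17 + fixed 5 = 22.
Compare {W1, W2}: shipping cost 15 + fixed 8 = 23.
All other subsets cost ≥ 22. Minimum total cost: 21.

21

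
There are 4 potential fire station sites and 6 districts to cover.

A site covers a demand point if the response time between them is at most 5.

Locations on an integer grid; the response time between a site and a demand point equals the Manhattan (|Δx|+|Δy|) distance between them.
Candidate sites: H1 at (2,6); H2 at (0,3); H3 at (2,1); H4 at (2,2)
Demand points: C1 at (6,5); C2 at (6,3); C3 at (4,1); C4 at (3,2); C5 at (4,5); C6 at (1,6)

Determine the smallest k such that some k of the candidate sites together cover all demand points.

2

Coverage sets (demand points within 5 of each site):
  H1: {C1, C4, C5, C6}
  H2: {C4, C6}
  H3: {C3, C4}
  H4: {C2, C3, C4, C5, C6}
No single site covers all 6 demand points.
But {H1, H4} covers everything, so the minimum is 2.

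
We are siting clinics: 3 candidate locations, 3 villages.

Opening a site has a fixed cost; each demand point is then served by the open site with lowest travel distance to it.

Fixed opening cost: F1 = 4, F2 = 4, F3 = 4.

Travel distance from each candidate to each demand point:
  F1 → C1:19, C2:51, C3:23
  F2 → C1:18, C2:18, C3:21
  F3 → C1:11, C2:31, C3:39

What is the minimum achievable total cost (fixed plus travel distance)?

58

Open {F2, F3}: assign each demand point to its cheapest open site.
  C1→F3 11, C2→F2 18, C3→F2 21
  travel distance 50, fixed 8 → total 58.
Compare {F2}: travel distance 57 + fixed 4 = 61.
Compare {F1, F2, F3}: travel distance 50 + fixed 12 = 62.
Compare {F1, F2}: travel distance 57 + fixed 8 = 65.
All other subsets cost ≥ 61. Minimum total cost: 58.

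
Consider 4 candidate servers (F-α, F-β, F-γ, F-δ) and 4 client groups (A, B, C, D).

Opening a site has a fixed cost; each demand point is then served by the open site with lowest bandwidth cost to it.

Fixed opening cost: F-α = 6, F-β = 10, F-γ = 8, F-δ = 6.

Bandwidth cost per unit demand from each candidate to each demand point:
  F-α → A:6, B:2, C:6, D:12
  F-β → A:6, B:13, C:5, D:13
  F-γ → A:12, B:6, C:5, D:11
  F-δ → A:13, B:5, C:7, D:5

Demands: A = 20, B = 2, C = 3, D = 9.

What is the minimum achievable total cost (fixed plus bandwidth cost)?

199

Open {F-α, F-δ}: assign each demand point to its cheapest open site.
  A→F-α 20×6=120, B→F-α 2×2=4, C→F-α 3×6=18, D→F-δ 9×5=45
  bandwidth cost 187, fixed 12 → total 199.
Compare {F-α, F-γ, F-δ}: bandwidth cost 184 + fixed 20 = 204.
Compare {F-β, F-δ}: bandwidth cost 190 + fixed 16 = 206.
Compare {F-α, F-β, F-δ}: bandwidth cost 184 + fixed 22 = 206.
All other subsets cost ≥ 204. Minimum total cost: 199.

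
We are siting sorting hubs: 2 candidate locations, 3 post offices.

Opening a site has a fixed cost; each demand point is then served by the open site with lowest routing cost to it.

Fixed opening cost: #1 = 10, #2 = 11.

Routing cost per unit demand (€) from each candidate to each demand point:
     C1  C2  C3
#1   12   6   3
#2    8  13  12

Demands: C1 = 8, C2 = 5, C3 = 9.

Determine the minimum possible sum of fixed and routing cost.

142

Open {#1, #2}: assign each demand point to its cheapest open site.
  C1→#2 8×8=64, C2→#1 5×6=30, C3→#1 9×3=27
  routing cost 121, fixed 21 → total 142.
Compare {#1}: routing cost 153 + fixed 10 = 163.
Compare {#2}: routing cost 237 + fixed 11 = 248.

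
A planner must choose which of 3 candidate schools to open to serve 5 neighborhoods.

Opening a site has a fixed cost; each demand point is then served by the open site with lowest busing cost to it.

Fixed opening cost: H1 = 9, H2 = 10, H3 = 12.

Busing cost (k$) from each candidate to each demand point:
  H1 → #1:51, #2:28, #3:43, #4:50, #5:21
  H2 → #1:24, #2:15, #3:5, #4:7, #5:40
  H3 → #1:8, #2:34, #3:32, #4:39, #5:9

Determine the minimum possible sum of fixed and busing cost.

Open {H2, H3}: assign each demand point to its cheapest open site.
  #1→H3 8, #2→H2 15, #3→H2 5, #4→H2 7, #5→H3 9
  busing cost 44, fixed 22 → total 66.
Compare {H1, H2, H3}: busing cost 44 + fixed 31 = 75.
Compare {H1, H2}: busing cost 72 + fixed 19 = 91.
Compare {H2}: busing cost 91 + fixed 10 = 101.
All other subsets cost ≥ 75. Minimum total cost: 66.

66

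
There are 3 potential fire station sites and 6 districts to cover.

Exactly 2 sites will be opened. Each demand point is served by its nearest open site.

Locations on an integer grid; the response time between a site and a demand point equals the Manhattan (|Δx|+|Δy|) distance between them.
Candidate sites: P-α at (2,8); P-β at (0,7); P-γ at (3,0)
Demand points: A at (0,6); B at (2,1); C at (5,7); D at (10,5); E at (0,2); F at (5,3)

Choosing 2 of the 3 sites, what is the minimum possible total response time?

30

Open {P-β, P-γ}.
  A→P-β 1, B→P-γ 2, C→P-β 5, D→P-β 12, E→P-β 5, F→P-γ 5  ⇒ total 30.
Compare {P-α, P-γ}: total 31.
Compare {P-α, P-β}: total 36.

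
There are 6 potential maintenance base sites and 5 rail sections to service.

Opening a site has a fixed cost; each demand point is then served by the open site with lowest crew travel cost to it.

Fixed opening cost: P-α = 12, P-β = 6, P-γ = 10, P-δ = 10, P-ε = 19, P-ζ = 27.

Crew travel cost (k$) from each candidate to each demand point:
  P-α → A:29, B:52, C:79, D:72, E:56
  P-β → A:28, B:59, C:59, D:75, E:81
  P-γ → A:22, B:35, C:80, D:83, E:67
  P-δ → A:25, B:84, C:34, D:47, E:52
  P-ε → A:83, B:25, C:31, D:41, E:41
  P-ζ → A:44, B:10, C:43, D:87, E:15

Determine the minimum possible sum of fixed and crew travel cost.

168

Open {P-δ, P-ζ}: assign each demand point to its cheapest open site.
  A→P-δ 25, B→P-ζ 10, C→P-δ 34, D→P-δ 47, E→P-ζ 15
  crew travel cost 131, fixed 37 → total 168.
Compare {P-β, P-δ, P-ζ}: crew travel cost 131 + fixed 43 = 174.
Compare {P-γ, P-δ, P-ζ}: crew travel cost 128 + fixed 47 = 175.
Compare {P-γ, P-ε, P-ζ}: crew travel cost 119 + fixed 56 = 175.
All other subsets cost ≥ 174. Minimum total cost: 168.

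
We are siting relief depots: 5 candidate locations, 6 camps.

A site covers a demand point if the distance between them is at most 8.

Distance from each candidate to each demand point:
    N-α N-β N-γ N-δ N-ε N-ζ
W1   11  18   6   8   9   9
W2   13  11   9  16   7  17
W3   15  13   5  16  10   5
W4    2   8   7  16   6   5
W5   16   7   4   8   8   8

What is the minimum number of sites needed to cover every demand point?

Coverage sets (demand points within 8 of each site):
  W1: {N-γ, N-δ}
  W2: {N-ε}
  W3: {N-γ, N-ζ}
  W4: {N-α, N-β, N-γ, N-ε, N-ζ}
  W5: {N-β, N-γ, N-δ, N-ε, N-ζ}
No single site covers all 6 demand points.
But {W1, W4} covers everything, so the minimum is 2.

2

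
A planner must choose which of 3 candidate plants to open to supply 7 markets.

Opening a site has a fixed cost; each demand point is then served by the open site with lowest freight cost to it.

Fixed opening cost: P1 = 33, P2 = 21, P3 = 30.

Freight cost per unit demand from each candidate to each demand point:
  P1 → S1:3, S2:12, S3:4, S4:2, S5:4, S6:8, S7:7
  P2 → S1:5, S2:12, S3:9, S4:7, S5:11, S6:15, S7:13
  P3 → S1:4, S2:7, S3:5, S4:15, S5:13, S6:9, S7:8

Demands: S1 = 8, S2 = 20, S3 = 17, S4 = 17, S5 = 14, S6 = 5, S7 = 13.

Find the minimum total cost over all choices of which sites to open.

516

Open {P1, P3}: assign each demand point to its cheapest open site.
  S1→P1 8×3=24, S2→P3 20×7=140, S3→P1 17×4=68, S4→P1 17×2=34, S5→P1 14×4=56, S6→P1 5×8=40, S7→P1 13×7=91
  freight cost 453, fixed 63 → total 516.
Compare {P1, P2, P3}: freight cost 453 + fixed 84 = 537.
Compare {P1}: freight cost 553 + fixed 33 = 586.
Compare {P1, P2}: freight cost 553 + fixed 54 = 607.
All other subsets cost ≥ 537. Minimum total cost: 516.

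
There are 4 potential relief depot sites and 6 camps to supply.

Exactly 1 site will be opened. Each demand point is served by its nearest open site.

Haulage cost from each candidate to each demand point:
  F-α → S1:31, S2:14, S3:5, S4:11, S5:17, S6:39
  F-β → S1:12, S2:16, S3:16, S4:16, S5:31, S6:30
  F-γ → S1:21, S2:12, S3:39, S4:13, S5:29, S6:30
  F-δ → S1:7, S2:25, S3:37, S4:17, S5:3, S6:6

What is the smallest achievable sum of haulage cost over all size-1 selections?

Open {F-δ}.
  S1→F-δ 7, S2→F-δ 25, S3→F-δ 37, S4→F-δ 17, S5→F-δ 3, S6→F-δ 6  ⇒ total 95.
Compare {F-α}: total 117.
Compare {F-β}: total 121.
No size-1 selection does better; minimum is 95.

95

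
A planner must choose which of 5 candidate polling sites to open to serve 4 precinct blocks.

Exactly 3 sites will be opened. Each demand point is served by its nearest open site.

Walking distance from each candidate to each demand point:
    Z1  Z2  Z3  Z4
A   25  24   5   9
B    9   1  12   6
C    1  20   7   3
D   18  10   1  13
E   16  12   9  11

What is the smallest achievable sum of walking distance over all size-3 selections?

6

Open {B, C, D}.
  Z1→C 1, Z2→B 1, Z3→D 1, Z4→C 3  ⇒ total 6.
Compare {A, B, C}: total 10.
Compare {B, C, E}: total 12.
No size-3 selection does better; minimum is 6.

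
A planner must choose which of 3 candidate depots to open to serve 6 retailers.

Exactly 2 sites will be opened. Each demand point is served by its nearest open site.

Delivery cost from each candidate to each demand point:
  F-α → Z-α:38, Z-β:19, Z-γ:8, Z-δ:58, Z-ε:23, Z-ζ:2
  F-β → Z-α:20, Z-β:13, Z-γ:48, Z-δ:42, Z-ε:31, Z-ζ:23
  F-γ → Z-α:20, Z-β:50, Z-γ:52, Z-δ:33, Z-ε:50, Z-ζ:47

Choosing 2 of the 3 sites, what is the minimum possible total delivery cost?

105

Open {F-α, F-γ}.
  Z-α→F-γ 20, Z-β→F-α 19, Z-γ→F-α 8, Z-δ→F-γ 33, Z-ε→F-α 23, Z-ζ→F-α 2  ⇒ total 105.
Compare {F-α, F-β}: total 108.
Compare {F-β, F-γ}: total 168.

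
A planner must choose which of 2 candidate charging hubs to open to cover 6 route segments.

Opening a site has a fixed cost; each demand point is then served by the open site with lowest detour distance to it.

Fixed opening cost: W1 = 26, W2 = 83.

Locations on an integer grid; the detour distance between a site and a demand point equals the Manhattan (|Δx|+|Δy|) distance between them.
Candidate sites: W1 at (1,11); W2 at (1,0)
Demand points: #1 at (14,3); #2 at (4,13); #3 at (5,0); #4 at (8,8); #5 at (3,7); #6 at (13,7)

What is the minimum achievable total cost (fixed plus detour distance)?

Open {W1}: assign each demand point to its cheapest open site.
  #1→W1 21, #2→W1 5, #3→W1 15, #4→W1 10, #5→W1 6, #6→W1 16
  detour distance 73, fixed 26 → total 99.
Compare {W2}: detour distance 79 + fixed 83 = 162.
Compare {W1, W2}: detour distance 57 + fixed 109 = 166.

99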